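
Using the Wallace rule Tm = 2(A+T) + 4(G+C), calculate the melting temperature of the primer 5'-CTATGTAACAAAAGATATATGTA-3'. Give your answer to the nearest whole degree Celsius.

56°C

Base counts: A=11, T=7, G=3, C=2 (length 23).
Tm = 2·(11+7) + 4·(3+2) = 2·18 + 4·5 = 36 + 20 = 56°C.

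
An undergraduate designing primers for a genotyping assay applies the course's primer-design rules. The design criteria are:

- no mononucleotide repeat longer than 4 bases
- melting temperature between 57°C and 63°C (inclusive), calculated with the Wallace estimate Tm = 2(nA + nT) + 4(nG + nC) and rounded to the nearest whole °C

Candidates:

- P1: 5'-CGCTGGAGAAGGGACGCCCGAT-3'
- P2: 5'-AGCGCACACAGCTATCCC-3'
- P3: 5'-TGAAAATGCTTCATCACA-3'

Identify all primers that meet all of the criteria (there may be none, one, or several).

P2 only.

P1 (22 nt, A=5 T=2 G=9 C=6): longest run = 3 ✓; Tm = 2·7 + 4·15 = 74°C, outside 57–63°C ✗ — fails.
P2 (18 nt, A=5 T=2 G=3 C=8): longest run = 3 ✓; Tm = 2·7 + 4·11 = 58°C ✓ — passes.
P3 (18 nt, A=7 T=5 G=2 C=4): longest run = 4 ✓; Tm = 2·12 + 4·6 = 48°C, outside 57–63°C ✗ — fails.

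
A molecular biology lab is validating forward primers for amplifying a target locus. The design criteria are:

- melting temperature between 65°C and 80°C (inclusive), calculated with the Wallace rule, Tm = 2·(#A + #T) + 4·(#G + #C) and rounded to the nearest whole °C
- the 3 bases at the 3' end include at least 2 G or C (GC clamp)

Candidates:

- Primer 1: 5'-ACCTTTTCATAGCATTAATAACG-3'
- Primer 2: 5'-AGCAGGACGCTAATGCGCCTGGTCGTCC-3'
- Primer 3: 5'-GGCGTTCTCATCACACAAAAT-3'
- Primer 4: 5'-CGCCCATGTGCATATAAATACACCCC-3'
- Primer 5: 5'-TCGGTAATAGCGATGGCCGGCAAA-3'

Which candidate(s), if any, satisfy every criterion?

Primer 1 (23 nt, A=8 T=8 G=2 C=5): Tm = 2·16 + 4·7 = 60°C, outside 65–80°C ✗; 3' end ACG has 2 G/C ✓ — fails.
Primer 2 (28 nt, A=5 T=5 G=9 C=9): Tm = 2·10 + 4·18 = 92°C, outside 65–80°C ✗; 3' end TCC has 2 G/C ✓ — fails.
Primer 3 (21 nt, A=7 T=5 G=3 C=6): Tm = 2·12 + 4·9 = 60°C, outside 65–80°C ✗; 3' end AAT has 0 G/C, need ≥2 ✗ — fails.
Primer 4 (26 nt, A=8 T=5 G=3 C=10): Tm = 2·13 + 4·13 = 78°C ✓; 3' end CCC has 3 G/C ✓ — passes.
Primer 5 (24 nt, A=7 T=4 G=8 C=5): Tm = 2·11 + 4·13 = 74°C ✓; 3' end AAA has 0 G/C, need ≥2 ✗ — fails.

Primer 4 only.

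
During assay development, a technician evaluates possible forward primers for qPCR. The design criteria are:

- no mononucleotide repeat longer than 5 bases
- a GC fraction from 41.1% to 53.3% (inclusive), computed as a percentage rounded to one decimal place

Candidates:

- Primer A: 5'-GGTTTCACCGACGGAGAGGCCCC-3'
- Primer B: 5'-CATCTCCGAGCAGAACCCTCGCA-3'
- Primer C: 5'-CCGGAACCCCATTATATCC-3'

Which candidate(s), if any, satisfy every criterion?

Primer C only.

Primer A (23 nt, A=4 T=3 G=8 C=8): longest run = 4 ✓; GC 16/23 = 69.6%, outside 41.1–53.3% ✗ — fails.
Primer B (23 nt, A=6 T=3 G=4 C=10): longest run = 3 ✓; GC 14/23 = 60.9%, outside 41.1–53.3% ✗ — fails.
Primer C (19 nt, A=5 T=4 G=2 C=8): longest run = 4 ✓; GC 10/19 = 52.6% ✓ — passes.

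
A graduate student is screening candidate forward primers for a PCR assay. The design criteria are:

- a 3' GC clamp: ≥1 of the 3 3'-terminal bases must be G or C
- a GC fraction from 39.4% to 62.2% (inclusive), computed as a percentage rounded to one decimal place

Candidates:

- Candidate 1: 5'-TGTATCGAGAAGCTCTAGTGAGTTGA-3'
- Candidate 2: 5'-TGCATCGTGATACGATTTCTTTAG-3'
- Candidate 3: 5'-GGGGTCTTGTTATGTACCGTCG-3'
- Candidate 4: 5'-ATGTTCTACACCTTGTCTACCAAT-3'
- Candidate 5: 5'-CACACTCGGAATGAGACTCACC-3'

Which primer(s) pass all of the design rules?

Candidate 1 (26 nt, A=7 T=8 G=8 C=3): 3' end TGA has 1 G/C ✓; GC 11/26 = 42.3% ✓ — passes.
Candidate 2 (24 nt, A=5 T=10 G=5 C=4): 3' end TAG has 1 G/C ✓; GC 9/24 = 37.5%, outside 39.4–62.2% ✗ — fails.
Candidate 3 (22 nt, A=2 T=8 G=8 C=4): 3' end TCG has 2 G/C ✓; GC 12/22 = 54.5% ✓ — passes.
Candidate 4 (24 nt, A=6 T=9 G=2 C=7): 3' end AAT has 0 G/C, need ≥1 ✗; GC 9/24 = 37.5%, outside 39.4–62.2% ✗ — fails.
Candidate 5 (22 nt, A=7 T=3 G=4 C=8): 3' end ACC has 2 G/C ✓; GC 12/22 = 54.5% ✓ — passes.

Candidate 1, Candidate 3 and Candidate 5.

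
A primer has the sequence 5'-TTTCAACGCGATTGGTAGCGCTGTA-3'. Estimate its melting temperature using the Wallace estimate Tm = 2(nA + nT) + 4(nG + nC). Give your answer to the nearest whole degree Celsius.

Base counts: A=5, T=8, G=7, C=5 (length 25).
Tm = 2·(5+8) + 4·(7+5) = 2·13 + 4·12 = 26 + 48 = 74°C.

74°C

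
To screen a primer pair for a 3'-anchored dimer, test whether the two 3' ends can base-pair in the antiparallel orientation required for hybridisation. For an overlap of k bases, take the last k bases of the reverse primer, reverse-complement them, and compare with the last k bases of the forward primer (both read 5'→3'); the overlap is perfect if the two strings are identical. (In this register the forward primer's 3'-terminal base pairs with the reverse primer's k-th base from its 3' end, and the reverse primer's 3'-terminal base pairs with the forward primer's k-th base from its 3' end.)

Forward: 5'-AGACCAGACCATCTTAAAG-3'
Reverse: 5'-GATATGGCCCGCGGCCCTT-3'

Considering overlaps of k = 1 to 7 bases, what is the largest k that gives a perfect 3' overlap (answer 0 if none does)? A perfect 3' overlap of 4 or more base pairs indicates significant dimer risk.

Last 7 bases (5'→3') — forward …CTTAAAG, reverse …GGCCCTT.
Reverse complement of the reverse primer's last 7 bases: AAGGGCC; its first k bases are the reverse complement of the reverse primer's last k bases, so a perfect k-base overlap needs the forward primer's last k bases to equal them.
Comparing (forward last k vs required): k=1: G vs A ✗; k=2: AG vs AA ✗; k=3: AAG vs AAG ✓; k=4: AAAG vs AAGG ✗; k=5: TAAAG vs AAGGG ✗; k=6: TTAAAG vs AAGGGC ✗; k=7: CTTAAAG vs AAGGGCC ✗.
Only k = 3 is perfect, so the longest perfect 3' overlap is 3.

Longest perfect overlap: 3 complementary base pairs; below the dimer-risk threshold (threshold 4).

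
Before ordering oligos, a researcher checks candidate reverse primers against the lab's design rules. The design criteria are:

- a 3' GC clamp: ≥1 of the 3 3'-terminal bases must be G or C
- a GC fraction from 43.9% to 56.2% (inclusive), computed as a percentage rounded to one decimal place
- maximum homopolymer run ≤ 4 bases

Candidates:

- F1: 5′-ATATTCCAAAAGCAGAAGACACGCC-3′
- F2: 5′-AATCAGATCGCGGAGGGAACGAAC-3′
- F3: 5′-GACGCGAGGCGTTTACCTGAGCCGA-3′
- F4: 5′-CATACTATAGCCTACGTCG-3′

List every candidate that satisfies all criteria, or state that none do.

F1 (25 nt, A=11 T=3 G=4 C=7): 3' end GCC has 3 G/C ✓; GC 11/25 = 44.0% ✓; longest run = 4 ✓ — passes.
F2 (24 nt, A=9 T=2 G=8 C=5): 3' end AAC has 1 G/C ✓; GC 13/24 = 54.2% ✓; longest run = 3 ✓ — passes.
F3 (25 nt, A=5 T=4 G=9 C=7): 3' end CGA has 2 G/C ✓; GC 16/25 = 64.0%, outside 43.9–56.2% ✗; longest run = 3 ✓ — fails.
F4 (19 nt, A=5 T=5 G=3 C=6): 3' end TCG has 2 G/C ✓; GC 9/19 = 47.4% ✓; longest run = 2 ✓ — passes.

F1, F2 and F4.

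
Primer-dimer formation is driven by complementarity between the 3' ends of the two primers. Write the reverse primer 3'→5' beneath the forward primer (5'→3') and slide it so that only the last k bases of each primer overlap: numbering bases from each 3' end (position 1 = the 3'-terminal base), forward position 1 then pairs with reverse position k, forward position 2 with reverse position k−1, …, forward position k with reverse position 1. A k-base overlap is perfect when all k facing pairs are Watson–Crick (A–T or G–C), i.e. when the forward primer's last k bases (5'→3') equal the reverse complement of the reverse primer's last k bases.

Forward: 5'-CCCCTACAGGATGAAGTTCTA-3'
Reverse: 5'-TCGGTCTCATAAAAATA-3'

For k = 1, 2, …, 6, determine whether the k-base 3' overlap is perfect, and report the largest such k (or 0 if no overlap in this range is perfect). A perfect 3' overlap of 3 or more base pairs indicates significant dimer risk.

Longest perfect overlap: 2 complementary base pairs; below the dimer-risk threshold (threshold 3).

Last 6 bases (5'→3') — forward …GTTCTA, reverse …AAAATA.
Reverse complement of the reverse primer's last 6 bases: TATTTT; its first k bases are the reverse complement of the reverse primer's last k bases, so a perfect k-base overlap needs the forward primer's last k bases to equal them.
Comparing (forward last k vs required): k=1: A vs T ✗; k=2: TA vs TA ✓; k=3: CTA vs TAT ✗; k=4: TCTA vs TATT ✗; k=5: TTCTA vs TATTT ✗; k=6: GTTCTA vs TATTTT ✗.
Only k = 2 is perfect, so the longest perfect 3' overlap is 2.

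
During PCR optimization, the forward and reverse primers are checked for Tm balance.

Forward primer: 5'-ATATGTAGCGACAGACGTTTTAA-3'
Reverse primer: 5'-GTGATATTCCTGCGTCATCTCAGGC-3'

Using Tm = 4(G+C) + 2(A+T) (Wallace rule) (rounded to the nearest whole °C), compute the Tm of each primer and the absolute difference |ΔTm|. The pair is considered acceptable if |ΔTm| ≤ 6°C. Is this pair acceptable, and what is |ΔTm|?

|ΔTm| = 14°C; the pair is not acceptable.

Forward: A=8 T=7 G=5 C=3 → Tm = 2·15 + 4·8 = 62°C.
Reverse: A=4 T=8 G=6 C=7 → Tm = 2·12 + 4·13 = 76°C.
|ΔTm| = |62 − 76| = 14°C, > 6°C.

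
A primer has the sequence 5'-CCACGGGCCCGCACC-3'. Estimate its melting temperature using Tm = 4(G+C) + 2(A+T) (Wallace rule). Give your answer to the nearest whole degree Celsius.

Base counts: A=2, T=0, G=4, C=9 (length 15).
Tm = 2·(2+0) + 4·(4+9) = 2·2 + 4·13 = 4 + 52 = 56°C.

56°C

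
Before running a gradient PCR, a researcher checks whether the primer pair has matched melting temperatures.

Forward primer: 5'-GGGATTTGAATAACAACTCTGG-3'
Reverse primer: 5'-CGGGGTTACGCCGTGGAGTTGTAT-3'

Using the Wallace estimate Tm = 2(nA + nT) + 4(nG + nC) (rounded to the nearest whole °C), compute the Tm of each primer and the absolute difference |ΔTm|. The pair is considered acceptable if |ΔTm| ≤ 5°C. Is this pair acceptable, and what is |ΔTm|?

|ΔTm| = 14°C; the pair is not acceptable.

Forward: A=7 T=6 G=6 C=3 → Tm = 2·13 + 4·9 = 62°C.
Reverse: A=3 T=7 G=10 C=4 → Tm = 2·10 + 4·14 = 76°C.
|ΔTm| = |62 − 76| = 14°C, > 5°C.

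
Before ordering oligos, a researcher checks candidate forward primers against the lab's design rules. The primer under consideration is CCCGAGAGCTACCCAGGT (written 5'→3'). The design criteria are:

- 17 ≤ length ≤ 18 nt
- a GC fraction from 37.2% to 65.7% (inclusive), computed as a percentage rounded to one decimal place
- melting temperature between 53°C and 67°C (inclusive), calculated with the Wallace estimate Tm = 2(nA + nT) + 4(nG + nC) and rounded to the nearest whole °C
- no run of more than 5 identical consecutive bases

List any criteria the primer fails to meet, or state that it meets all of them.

Base counts: A=4, T=2, G=5, C=7 (length 18).
length: length 18 ✓
GC content: GC 12/18 = 66.7%, outside 37.2–65.7% ✗
Tm: Tm = 2·6 + 4·12 = 60°C ✓
homopolymer run: longest run = 3 ✓

Fails: GC content.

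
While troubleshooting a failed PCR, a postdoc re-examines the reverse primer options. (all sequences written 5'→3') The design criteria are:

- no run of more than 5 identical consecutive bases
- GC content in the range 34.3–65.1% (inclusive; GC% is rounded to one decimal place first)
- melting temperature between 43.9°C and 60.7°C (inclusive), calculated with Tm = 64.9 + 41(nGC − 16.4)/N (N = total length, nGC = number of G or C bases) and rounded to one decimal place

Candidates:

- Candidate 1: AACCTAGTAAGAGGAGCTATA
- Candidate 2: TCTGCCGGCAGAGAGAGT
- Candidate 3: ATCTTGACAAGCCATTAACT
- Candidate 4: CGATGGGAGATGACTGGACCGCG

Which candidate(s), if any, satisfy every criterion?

Candidate 1, Candidate 2 and Candidate 3.

Candidate 1 (21 nt, A=9 T=4 G=5 C=3): longest run = 2 ✓; GC 8/21 = 38.1% ✓; Tm = 64.9 + 41·(8 − 16.4)/21 = 48.5°C ✓ — passes.
Candidate 2 (18 nt, A=4 T=3 G=7 C=4): longest run = 2 ✓; GC 11/18 = 61.1% ✓; Tm = 64.9 + 41·(11 − 16.4)/18 = 52.6°C ✓ — passes.
Candidate 3 (20 nt, A=7 T=6 G=2 C=5): longest run = 2 ✓; GC 7/20 = 35.0% ✓; Tm = 64.9 + 41·(7 − 16.4)/20 = 45.6°C ✓ — passes.
Candidate 4 (23 nt, A=5 T=3 G=10 C=5): longest run = 3 ✓; GC 15/23 = 65.2%, outside 34.3–65.1% ✗; Tm = 64.9 + 41·(15 − 16.4)/23 = 62.4°C, outside 43.9–60.7°C ✗ — fails.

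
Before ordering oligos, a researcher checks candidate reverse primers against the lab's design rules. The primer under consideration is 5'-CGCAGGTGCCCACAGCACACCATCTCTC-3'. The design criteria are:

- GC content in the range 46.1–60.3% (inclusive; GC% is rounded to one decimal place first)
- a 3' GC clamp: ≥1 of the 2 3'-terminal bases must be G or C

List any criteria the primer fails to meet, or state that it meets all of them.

Base counts: A=6, T=4, G=5, C=13 (length 28).
GC content: GC 18/28 = 64.3%, outside 46.1–60.3% ✗
GC clamp: 3' end TC has 1 G/C ✓

Fails: GC content.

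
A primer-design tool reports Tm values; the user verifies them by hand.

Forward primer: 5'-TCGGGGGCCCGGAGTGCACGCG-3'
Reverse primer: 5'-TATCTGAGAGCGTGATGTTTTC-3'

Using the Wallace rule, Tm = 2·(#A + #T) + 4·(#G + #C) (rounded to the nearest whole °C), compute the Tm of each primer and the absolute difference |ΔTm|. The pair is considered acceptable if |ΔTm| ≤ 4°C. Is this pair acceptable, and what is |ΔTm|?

|ΔTm| = 18°C; the pair is not acceptable.

Forward: A=2 T=2 G=11 C=7 → Tm = 2·4 + 4·18 = 80°C.
Reverse: A=4 T=9 G=6 C=3 → Tm = 2·13 + 4·9 = 62°C.
|ΔTm| = |80 − 62| = 18°C, > 4°C.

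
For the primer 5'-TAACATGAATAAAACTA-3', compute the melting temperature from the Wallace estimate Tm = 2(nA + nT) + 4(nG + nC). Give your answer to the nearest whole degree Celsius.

40°C

Base counts: A=10, T=4, G=1, C=2 (length 17).
Tm = 2·(10+4) + 4·(1+2) = 2·14 + 4·3 = 28 + 12 = 40°C.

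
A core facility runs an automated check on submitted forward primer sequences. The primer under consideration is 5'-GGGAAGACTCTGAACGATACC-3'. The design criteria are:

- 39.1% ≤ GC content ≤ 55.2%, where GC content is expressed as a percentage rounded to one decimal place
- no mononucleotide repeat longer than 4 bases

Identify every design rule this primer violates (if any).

Base counts: A=7, T=3, G=6, C=5 (length 21).
GC content: GC 11/21 = 52.4% ✓
homopolymer run: longest run = 3 ✓

Meets all criteria.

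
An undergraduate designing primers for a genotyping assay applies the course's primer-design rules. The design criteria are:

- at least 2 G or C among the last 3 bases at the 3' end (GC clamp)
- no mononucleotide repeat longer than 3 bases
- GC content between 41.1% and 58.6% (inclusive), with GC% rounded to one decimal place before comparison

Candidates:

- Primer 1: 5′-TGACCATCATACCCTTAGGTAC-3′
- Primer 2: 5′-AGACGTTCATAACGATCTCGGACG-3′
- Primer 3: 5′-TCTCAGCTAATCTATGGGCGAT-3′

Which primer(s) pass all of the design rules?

Primer 2 only.

Primer 1 (22 nt, A=6 T=6 G=3 C=7): 3' end TAC has 1 G/C, need ≥2 ✗; longest run = 3 ✓; GC 10/22 = 45.5% ✓ — fails.
Primer 2 (24 nt, A=7 T=5 G=6 C=6): 3' end ACG has 2 G/C ✓; longest run = 2 ✓; GC 12/24 = 50.0% ✓ — passes.
Primer 3 (22 nt, A=5 T=7 G=5 C=5): 3' end GAT has 1 G/C, need ≥2 ✗; longest run = 3 ✓; GC 10/22 = 45.5% ✓ — fails.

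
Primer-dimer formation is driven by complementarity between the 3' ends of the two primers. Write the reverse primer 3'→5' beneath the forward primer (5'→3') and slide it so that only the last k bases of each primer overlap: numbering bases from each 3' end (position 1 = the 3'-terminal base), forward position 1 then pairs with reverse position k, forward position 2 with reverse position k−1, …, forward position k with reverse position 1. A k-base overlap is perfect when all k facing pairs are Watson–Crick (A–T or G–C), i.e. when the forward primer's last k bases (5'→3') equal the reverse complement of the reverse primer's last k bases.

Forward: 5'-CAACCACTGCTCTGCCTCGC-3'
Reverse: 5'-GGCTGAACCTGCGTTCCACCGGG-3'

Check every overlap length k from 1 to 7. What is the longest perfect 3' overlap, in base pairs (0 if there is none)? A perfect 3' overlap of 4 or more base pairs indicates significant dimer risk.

Last 7 bases (5'→3') — forward …GCCTCGC, reverse …CACCGGG.
Reverse complement of the reverse primer's last 7 bases: CCCGGTG; its first k bases are the reverse complement of the reverse primer's last k bases, so a perfect k-base overlap needs the forward primer's last k bases to equal them.
Comparing (forward last k vs required): k=1: C vs C ✓; k=2: GC vs CC ✗; k=3: CGC vs CCC ✗; k=4: TCGC vs CCCG ✗; k=5: CTCGC vs CCCGG ✗; k=6: CCTCGC vs CCCGGT ✗; k=7: GCCTCGC vs CCCGGTG ✗.
Only k = 1 is perfect, so the longest perfect 3' overlap is 1.

Longest perfect overlap: 1 complementary base pair; below the dimer-risk threshold (threshold 4).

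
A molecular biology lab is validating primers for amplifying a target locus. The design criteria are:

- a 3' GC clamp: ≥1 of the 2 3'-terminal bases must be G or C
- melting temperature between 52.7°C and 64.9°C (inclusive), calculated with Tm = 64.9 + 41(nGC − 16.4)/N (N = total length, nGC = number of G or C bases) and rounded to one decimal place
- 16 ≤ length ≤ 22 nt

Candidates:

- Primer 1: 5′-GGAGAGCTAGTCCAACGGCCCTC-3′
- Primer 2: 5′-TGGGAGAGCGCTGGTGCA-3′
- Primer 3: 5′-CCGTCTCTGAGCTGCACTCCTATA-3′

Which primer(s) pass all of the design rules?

Primer 2 only.

Primer 1 (23 nt, A=5 T=3 G=7 C=8): 3' end TC has 1 G/C ✓; Tm = 64.9 + 41·(15 − 16.4)/23 = 62.4°C ✓; length 23, outside 16–22 ✗ — fails.
Primer 2 (18 nt, A=3 T=3 G=9 C=3): 3' end CA has 1 G/C ✓; Tm = 64.9 + 41·(12 − 16.4)/18 = 54.9°C ✓; length 18 ✓ — passes.
Primer 3 (24 nt, A=4 T=7 G=4 C=9): 3' end TA has 0 G/C, need ≥1 ✗; Tm = 64.9 + 41·(13 − 16.4)/24 = 59.1°C ✓; length 24, outside 16–22 ✗ — fails.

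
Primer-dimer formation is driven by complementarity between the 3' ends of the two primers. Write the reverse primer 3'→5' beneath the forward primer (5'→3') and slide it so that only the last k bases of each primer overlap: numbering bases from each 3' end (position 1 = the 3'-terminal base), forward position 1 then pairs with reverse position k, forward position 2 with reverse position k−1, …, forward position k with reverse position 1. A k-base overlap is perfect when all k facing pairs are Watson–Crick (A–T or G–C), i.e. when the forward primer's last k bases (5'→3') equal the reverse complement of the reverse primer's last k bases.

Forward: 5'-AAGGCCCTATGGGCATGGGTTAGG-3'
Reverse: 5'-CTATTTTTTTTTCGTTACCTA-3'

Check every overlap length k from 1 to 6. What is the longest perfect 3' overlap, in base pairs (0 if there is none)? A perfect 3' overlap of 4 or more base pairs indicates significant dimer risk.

Last 6 bases (5'→3') — forward …GTTAGG, reverse …TACCTA.
Reverse complement of the reverse primer's last 6 bases: TAGGTA; its first k bases are the reverse complement of the reverse primer's last k bases, so a perfect k-base overlap needs the forward primer's last k bases to equal them.
Comparing (forward last k vs required): k=1: G vs T ✗; k=2: GG vs TA ✗; k=3: AGG vs TAG ✗; k=4: TAGG vs TAGG ✓; k=5: TTAGG vs TAGGT ✗; k=6: GTTAGG vs TAGGTA ✗.
Only k = 4 is perfect, so the longest perfect 3' overlap is 4.

Longest perfect overlap: 4 complementary base pairs; significant dimer risk (threshold 4).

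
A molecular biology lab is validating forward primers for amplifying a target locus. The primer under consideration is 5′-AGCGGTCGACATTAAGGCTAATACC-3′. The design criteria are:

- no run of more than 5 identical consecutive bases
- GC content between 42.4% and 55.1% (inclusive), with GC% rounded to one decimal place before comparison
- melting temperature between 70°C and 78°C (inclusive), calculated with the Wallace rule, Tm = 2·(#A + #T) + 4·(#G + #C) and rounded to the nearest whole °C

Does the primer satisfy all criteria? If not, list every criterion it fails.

Base counts: A=8, T=5, G=6, C=6 (length 25).
homopolymer run: longest run = 2 ✓
GC content: GC 12/25 = 48.0% ✓
Tm: Tm = 2·13 + 4·12 = 74°C ✓

Meets all criteria.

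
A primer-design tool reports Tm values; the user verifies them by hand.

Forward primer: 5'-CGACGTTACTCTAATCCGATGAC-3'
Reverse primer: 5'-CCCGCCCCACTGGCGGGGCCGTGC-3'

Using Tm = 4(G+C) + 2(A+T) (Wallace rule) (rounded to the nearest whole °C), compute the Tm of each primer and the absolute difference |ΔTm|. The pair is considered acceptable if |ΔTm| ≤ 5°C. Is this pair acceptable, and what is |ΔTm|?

Forward: A=6 T=6 G=4 C=7 → Tm = 2·12 + 4·11 = 68°C.
Reverse: A=1 T=2 G=9 C=12 → Tm = 2·3 + 4·21 = 90°C.
|ΔTm| = |68 − 90| = 22°C, > 5°C.

|ΔTm| = 22°C; the pair is not acceptable.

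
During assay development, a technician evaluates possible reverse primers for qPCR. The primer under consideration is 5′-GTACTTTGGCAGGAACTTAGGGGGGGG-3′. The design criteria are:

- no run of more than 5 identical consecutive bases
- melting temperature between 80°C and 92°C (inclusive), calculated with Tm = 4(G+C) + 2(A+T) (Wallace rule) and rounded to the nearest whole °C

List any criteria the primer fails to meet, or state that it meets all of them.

Fails: homopolymer run.

Base counts: A=5, T=6, G=13, C=3 (length 27).
homopolymer run: longest run = 8, exceeds 5 ✗
Tm: Tm = 2·11 + 4·16 = 86°C ✓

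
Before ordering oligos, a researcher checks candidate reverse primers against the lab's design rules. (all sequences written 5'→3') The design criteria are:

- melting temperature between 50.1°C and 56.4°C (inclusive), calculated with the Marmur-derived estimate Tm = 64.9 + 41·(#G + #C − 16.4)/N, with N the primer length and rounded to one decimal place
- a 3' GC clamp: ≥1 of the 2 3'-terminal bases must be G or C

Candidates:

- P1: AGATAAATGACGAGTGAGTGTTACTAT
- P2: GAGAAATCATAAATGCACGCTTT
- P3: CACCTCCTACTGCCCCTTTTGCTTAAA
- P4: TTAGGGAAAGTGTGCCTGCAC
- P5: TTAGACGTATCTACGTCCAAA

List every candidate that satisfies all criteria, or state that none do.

P1 (27 nt, A=10 T=8 G=7 C=2): Tm = 64.9 + 41·(9 − 16.4)/27 = 53.7°C ✓; 3' end AT has 0 G/C, need ≥1 ✗ — fails.
P2 (23 nt, A=9 T=6 G=4 C=4): Tm = 64.9 + 41·(8 − 16.4)/23 = 49.9°C, outside 50.1–56.4°C ✗; 3' end TT has 0 G/C, need ≥1 ✗ — fails.
P3 (27 nt, A=5 T=9 G=2 C=11): Tm = 64.9 + 41·(13 − 16.4)/27 = 59.7°C, outside 50.1–56.4°C ✗; 3' end AA has 0 G/C, need ≥1 ✗ — fails.
P4 (21 nt, A=5 T=5 G=7 C=4): Tm = 64.9 + 41·(11 − 16.4)/21 = 54.4°C ✓; 3' end AC has 1 G/C ✓ — passes.
P5 (21 nt, A=7 T=6 G=3 C=5): Tm = 64.9 + 41·(8 − 16.4)/21 = 48.5°C, outside 50.1–56.4°C ✗; 3' end AA has 0 G/C, need ≥1 ✗ — fails.

P4 only.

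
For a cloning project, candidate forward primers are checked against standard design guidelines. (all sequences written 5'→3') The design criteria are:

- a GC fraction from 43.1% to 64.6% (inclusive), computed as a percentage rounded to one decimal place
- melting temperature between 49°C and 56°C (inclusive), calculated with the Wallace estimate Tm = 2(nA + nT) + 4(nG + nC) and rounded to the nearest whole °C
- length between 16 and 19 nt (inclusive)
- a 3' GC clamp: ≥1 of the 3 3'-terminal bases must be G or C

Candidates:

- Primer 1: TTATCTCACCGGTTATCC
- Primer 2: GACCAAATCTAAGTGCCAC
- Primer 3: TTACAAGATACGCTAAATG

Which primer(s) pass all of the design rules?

Primer 1 (18 nt, A=3 T=7 G=2 C=6): GC 8/18 = 44.4% ✓; Tm = 2·10 + 4·8 = 52°C ✓; length 18 ✓; 3' end TCC has 2 G/C ✓ — passes.
Primer 2 (19 nt, A=7 T=3 G=3 C=6): GC 9/19 = 47.4% ✓; Tm = 2·10 + 4·9 = 56°C ✓; length 19 ✓; 3' end CAC has 2 G/C ✓ — passes.
Primer 3 (19 nt, A=8 T=5 G=3 C=3): GC 6/19 = 31.6%, outside 43.1–64.6% ✗; Tm = 2·13 + 4·6 = 50°C ✓; length 19 ✓; 3' end ATG has 1 G/C ✓ — fails.

Primer 1 and Primer 2.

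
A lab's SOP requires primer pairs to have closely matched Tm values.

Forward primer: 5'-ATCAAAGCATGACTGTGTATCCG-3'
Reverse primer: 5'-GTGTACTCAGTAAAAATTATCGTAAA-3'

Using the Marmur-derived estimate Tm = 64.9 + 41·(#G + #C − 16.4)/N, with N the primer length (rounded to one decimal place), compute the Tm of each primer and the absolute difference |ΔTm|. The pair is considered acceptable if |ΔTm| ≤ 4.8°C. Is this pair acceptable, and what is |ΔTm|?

Forward: G+C = 10, N = 23 → Tm = 64.9 + 41·(10 − 16.4)/23 = 53.5°C.
Reverse: G+C = 7, N = 26 → Tm = 64.9 + 41·(7 − 16.4)/26 = 50.1°C.
|ΔTm| = |53.5 − 50.1| = 3.4°C, ≤ 4.8°C.

|ΔTm| = 3.4°C; the pair is acceptable.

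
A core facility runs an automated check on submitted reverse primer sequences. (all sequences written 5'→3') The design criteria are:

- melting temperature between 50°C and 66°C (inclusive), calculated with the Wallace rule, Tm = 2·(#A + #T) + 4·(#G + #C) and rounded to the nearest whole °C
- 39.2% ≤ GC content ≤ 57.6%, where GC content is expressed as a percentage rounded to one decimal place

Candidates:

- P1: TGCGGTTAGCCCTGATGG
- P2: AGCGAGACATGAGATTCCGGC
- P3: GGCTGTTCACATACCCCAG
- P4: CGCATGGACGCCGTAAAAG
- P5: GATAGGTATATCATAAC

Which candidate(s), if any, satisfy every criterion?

P1 (18 nt, A=2 T=5 G=7 C=4): Tm = 2·7 + 4·11 = 58°C ✓; GC 11/18 = 61.1%, outside 39.2–57.6% ✗ — fails.
P2 (21 nt, A=6 T=3 G=7 C=5): Tm = 2·9 + 4·12 = 66°C ✓; GC 12/21 = 57.1% ✓ — passes.
P3 (19 nt, A=4 T=4 G=4 C=7): Tm = 2·8 + 4·11 = 60°C ✓; GC 11/19 = 57.9%, outside 39.2–57.6% ✗ — fails.
P4 (19 nt, A=6 T=2 G=6 C=5): Tm = 2·8 + 4·11 = 60°C ✓; GC 11/19 = 57.9%, outside 39.2–57.6% ✗ — fails.
P5 (17 nt, A=7 T=5 G=3 C=2): Tm = 2·12 + 4·5 = 44°C, outside 50–66°C ✗; GC 5/17 = 29.4%, outside 39.2–57.6% ✗ — fails.

P2 only.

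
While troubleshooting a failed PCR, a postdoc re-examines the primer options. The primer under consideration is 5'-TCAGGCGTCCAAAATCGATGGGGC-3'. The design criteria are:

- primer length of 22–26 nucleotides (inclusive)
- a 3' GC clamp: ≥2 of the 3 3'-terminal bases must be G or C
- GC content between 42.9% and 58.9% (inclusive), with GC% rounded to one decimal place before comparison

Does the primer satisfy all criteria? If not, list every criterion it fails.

Meets all criteria.

Base counts: A=6, T=4, G=8, C=6 (length 24).
length: length 24 ✓
GC clamp: 3' end GGC has 3 G/C ✓
GC content: GC 14/24 = 58.3% ✓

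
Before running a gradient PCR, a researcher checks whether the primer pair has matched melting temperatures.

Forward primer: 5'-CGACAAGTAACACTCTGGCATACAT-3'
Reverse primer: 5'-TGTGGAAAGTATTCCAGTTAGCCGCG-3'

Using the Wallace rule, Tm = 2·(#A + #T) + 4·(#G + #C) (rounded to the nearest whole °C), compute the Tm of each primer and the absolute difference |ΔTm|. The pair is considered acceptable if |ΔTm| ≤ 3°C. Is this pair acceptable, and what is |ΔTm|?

Forward: A=9 T=5 G=4 C=7 → Tm = 2·14 + 4·11 = 72°C.
Reverse: A=6 T=7 G=8 C=5 → Tm = 2·13 + 4·13 = 78°C.
|ΔTm| = |72 − 78| = 6°C, > 3°C.

|ΔTm| = 6°C; the pair is not acceptable.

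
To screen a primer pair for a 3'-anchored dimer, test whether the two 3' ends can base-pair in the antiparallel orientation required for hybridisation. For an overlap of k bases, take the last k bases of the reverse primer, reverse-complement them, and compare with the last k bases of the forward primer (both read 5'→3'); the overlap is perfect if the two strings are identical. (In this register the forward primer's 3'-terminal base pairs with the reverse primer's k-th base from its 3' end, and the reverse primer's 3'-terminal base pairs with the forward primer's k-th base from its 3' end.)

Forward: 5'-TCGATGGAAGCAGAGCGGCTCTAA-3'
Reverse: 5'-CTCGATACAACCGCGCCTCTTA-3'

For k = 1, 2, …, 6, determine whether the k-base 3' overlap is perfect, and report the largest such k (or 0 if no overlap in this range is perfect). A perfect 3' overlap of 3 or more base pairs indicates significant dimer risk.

Longest perfect overlap: 3 complementary base pairs; significant dimer risk (threshold 3).

Last 6 bases (5'→3') — forward …CTCTAA, reverse …CTCTTA.
Reverse complement of the reverse primer's last 6 bases: TAAGAG; its first k bases are the reverse complement of the reverse primer's last k bases, so a perfect k-base overlap needs the forward primer's last k bases to equal them.
Comparing (forward last k vs required): k=1: A vs T ✗; k=2: AA vs TA ✗; k=3: TAA vs TAA ✓; k=4: CTAA vs TAAG ✗; k=5: TCTAA vs TAAGA ✗; k=6: CTCTAA vs TAAGAG ✗.
Only k = 3 is perfect, so the longest perfect 3' overlap is 3.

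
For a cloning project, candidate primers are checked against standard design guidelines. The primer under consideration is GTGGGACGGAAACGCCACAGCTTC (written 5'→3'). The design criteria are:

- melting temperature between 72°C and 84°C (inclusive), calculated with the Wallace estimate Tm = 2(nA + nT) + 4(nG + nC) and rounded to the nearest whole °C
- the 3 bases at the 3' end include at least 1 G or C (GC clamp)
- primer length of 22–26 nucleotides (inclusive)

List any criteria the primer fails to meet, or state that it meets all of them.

Base counts: A=6, T=3, G=8, C=7 (length 24).
Tm: Tm = 2·9 + 4·15 = 78°C ✓
GC clamp: 3' end TTC has 1 G/C ✓
length: length 24 ✓

Meets all criteria.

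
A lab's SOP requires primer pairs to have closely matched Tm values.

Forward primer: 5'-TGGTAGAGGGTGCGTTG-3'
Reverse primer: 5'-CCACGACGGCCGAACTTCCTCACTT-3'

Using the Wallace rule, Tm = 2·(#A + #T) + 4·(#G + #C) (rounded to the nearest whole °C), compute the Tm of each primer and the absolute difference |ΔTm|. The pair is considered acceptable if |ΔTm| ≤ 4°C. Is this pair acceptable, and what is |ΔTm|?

|ΔTm| = 26°C; the pair is not acceptable.

Forward: A=2 T=5 G=9 C=1 → Tm = 2·7 + 4·10 = 54°C.
Reverse: A=5 T=5 G=4 C=11 → Tm = 2·10 + 4·15 = 80°C.
|ΔTm| = |54 − 80| = 26°C, > 4°C.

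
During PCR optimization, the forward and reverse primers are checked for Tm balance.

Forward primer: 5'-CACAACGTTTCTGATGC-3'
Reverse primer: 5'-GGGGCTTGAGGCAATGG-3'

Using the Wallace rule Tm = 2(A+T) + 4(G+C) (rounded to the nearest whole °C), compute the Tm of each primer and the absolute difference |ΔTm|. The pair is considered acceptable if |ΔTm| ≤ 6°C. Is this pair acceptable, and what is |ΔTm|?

Forward: A=4 T=5 G=3 C=5 → Tm = 2·9 + 4·8 = 50°C.
Reverse: A=3 T=3 G=9 C=2 → Tm = 2·6 + 4·11 = 56°C.
|ΔTm| = |50 − 56| = 6°C, ≤ 6°C.

|ΔTm| = 6°C; the pair is acceptable.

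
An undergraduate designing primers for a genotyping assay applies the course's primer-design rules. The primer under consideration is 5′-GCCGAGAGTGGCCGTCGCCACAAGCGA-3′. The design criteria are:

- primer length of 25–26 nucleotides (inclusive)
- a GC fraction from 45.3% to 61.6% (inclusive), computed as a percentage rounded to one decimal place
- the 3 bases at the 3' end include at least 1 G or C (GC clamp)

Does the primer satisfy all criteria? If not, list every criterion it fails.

Base counts: A=6, T=2, G=10, C=9 (length 27).
length: length 27, outside 25–26 ✗
GC content: GC 19/27 = 70.4%, outside 45.3–61.6% ✗
GC clamp: 3' end CGA has 2 G/C ✓

Fails: length, GC content.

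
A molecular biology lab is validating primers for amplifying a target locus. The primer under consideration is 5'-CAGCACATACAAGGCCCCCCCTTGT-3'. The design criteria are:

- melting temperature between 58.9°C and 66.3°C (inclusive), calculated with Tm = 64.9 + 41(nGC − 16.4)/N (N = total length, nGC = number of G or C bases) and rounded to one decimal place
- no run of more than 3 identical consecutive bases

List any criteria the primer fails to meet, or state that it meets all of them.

Fails: homopolymer run.

Base counts: A=6, T=4, G=4, C=11 (length 25).
Tm: Tm = 64.9 + 41·(15 − 16.4)/25 = 62.6°C ✓
homopolymer run: longest run = 7, exceeds 3 ✗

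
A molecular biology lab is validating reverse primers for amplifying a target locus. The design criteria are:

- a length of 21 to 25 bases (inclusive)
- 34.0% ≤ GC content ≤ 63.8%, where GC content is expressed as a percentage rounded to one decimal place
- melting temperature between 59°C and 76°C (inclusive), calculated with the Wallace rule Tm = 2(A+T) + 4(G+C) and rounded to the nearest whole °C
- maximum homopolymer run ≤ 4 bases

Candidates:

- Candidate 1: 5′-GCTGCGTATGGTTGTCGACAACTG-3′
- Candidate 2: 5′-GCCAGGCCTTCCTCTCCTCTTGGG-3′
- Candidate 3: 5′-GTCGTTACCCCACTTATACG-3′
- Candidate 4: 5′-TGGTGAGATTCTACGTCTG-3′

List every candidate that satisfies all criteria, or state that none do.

Candidate 1 (24 nt, A=4 T=7 G=8 C=5): length 24 ✓; GC 13/24 = 54.2% ✓; Tm = 2·11 + 4·13 = 74°C ✓; longest run = 2 ✓ — passes.
Candidate 2 (24 nt, A=1 T=7 G=6 C=10): length 24 ✓; GC 16/24 = 66.7%, outside 34.0–63.8% ✗; Tm = 2·8 + 4·16 = 80°C, outside 59–76°C ✗; longest run = 3 ✓ — fails.
Candidate 3 (20 nt, A=4 T=6 G=3 C=7): length 20, outside 21–25 ✗; GC 10/20 = 50.0% ✓; Tm = 2·10 + 4·10 = 60°C ✓; longest run = 4 ✓ — fails.
Candidate 4 (19 nt, A=3 T=7 G=6 C=3): length 19, outside 21–25 ✗; GC 9/19 = 47.4% ✓; Tm = 2·10 + 4·9 = 56°C, outside 59–76°C ✗; longest run = 2 ✓ — fails.

Candidate 1 only.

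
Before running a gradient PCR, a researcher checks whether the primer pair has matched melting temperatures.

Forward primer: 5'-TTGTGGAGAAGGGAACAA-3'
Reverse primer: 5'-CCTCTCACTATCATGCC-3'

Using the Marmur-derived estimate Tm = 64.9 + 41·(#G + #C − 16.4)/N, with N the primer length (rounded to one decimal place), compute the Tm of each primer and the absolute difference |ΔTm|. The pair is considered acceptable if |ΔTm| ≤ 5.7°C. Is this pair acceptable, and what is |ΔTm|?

|ΔTm| = 1.3°C; the pair is acceptable.

Forward: G+C = 8, N = 18 → Tm = 64.9 + 41·(8 − 16.4)/18 = 45.8°C.
Reverse: G+C = 9, N = 17 → Tm = 64.9 + 41·(9 − 16.4)/17 = 47.1°C.
|ΔTm| = |45.8 − 47.1| = 1.3°C, ≤ 5.7°C.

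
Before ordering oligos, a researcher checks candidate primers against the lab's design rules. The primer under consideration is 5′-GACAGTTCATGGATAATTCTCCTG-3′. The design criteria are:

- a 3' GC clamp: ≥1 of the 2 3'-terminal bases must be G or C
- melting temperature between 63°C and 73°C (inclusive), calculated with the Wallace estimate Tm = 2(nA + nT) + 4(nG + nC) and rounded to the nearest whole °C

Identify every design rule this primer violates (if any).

Base counts: A=6, T=8, G=5, C=5 (length 24).
GC clamp: 3' end TG has 1 G/C ✓
Tm: Tm = 2·14 + 4·10 = 68°C ✓

Meets all criteria.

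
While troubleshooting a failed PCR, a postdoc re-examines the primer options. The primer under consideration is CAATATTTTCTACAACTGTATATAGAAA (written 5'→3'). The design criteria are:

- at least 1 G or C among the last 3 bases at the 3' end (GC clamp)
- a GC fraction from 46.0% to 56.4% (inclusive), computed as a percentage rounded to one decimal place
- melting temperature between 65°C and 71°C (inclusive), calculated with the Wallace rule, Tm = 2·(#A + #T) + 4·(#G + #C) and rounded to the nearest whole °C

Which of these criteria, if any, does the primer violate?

Fails: GC clamp, GC content.

Base counts: A=12, T=10, G=2, C=4 (length 28).
GC clamp: 3' end AAA has 0 G/C, need ≥1 ✗
GC content: GC 6/28 = 21.4%, outside 46.0–56.4% ✗
Tm: Tm = 2·22 + 4·6 = 68°C ✓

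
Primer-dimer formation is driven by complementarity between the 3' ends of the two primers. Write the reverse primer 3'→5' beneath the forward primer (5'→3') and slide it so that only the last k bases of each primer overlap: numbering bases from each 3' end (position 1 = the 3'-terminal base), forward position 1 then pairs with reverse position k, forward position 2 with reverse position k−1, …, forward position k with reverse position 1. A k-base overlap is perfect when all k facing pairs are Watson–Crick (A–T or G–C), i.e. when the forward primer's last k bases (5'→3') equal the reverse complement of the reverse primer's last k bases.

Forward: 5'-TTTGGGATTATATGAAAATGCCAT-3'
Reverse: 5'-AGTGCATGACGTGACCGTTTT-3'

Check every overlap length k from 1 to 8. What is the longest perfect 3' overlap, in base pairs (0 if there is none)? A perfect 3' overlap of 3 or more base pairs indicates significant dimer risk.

Longest perfect overlap: 0 complementary base pairs; below the dimer-risk threshold (threshold 3).

Last 8 bases (5'→3') — forward …AATGCCAT, reverse …ACCGTTTT.
Reverse complement of the reverse primer's last 8 bases: AAAACGGT; its first k bases are the reverse complement of the reverse primer's last k bases, so a perfect k-base overlap needs the forward primer's last k bases to equal them.
Comparing (forward last k vs required): k=1: T vs A ✗; k=2: AT vs AA ✗; k=3: CAT vs AAA ✗; k=4: CCAT vs AAAA ✗; k=5: GCCAT vs AAAAC ✗; k=6: TGCCAT vs AAAACG ✗; k=7: ATGCCAT vs AAAACGG ✗; k=8: AATGCCAT vs AAAACGGT ✗.
No overlap length from 1 to 8 is perfect, so the longest perfect 3' overlap is 0.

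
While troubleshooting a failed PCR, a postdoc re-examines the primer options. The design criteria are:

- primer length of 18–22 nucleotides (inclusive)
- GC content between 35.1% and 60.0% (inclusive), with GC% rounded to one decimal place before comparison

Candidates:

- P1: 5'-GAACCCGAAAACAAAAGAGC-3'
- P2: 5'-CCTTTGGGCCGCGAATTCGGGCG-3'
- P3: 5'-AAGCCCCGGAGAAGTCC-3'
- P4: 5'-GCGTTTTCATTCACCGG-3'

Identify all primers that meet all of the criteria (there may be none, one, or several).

P1 (20 nt, A=11 T=0 G=4 C=5): length 20 ✓; GC 9/20 = 45.0% ✓ — passes.
P2 (23 nt, A=2 T=5 G=9 C=7): length 23, outside 18–22 ✗; GC 16/23 = 69.6%, outside 35.1–60.0% ✗ — fails.
P3 (17 nt, A=5 T=1 G=5 C=6): length 17, outside 18–22 ✗; GC 11/17 = 64.7%, outside 35.1–60.0% ✗ — fails.
P4 (17 nt, A=2 T=6 G=4 C=5): length 17, outside 18–22 ✗; GC 9/17 = 52.9% ✓ — fails.

P1 only.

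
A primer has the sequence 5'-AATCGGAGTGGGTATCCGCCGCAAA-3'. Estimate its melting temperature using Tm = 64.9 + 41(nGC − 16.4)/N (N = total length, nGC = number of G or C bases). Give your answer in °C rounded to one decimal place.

61.0°C

Base counts: A=7, T=4, G=8, C=6; G+C = 14, N = 25.
Tm = 64.9 + 41·(14 − 16.4)/25 = 64.9 + -98.40/25 = 61.0°C.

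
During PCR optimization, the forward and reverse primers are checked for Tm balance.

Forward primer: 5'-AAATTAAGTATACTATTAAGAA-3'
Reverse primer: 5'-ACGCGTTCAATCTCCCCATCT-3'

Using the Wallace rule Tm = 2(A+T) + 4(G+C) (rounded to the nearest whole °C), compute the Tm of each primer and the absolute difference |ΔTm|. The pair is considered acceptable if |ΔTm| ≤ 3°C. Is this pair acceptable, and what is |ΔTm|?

|ΔTm| = 14°C; the pair is not acceptable.

Forward: A=12 T=7 G=2 C=1 → Tm = 2·19 + 4·3 = 50°C.
Reverse: A=4 T=6 G=2 C=9 → Tm = 2·10 + 4·11 = 64°C.
|ΔTm| = |50 − 64| = 14°C, > 3°C.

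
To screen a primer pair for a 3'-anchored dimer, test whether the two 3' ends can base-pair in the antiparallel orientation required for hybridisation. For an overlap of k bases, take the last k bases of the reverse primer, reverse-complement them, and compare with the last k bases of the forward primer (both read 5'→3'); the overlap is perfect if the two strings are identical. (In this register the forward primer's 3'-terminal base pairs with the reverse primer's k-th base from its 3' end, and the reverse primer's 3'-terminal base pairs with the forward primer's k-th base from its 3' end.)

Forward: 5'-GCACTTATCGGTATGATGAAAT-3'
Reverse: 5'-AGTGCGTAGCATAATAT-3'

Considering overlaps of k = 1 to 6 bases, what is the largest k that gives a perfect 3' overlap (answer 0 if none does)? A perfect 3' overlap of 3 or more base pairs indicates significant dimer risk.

Last 6 bases (5'→3') — forward …TGAAAT, reverse …TAATAT.
Reverse complement of the reverse primer's last 6 bases: ATATTA; its first k bases are the reverse complement of the reverse primer's last k bases, so a perfect k-base overlap needs the forward primer's last k bases to equal them.
Comparing (forward last k vs required): k=1: T vs A ✗; k=2: AT vs AT ✓; k=3: AAT vs ATA ✗; k=4: AAAT vs ATAT ✗; k=5: GAAAT vs ATATT ✗; k=6: TGAAAT vs ATATTA ✗.
Only k = 2 is perfect, so the longest perfect 3' overlap is 2.

Longest perfect overlap: 2 complementary base pairs; below the dimer-risk threshold (threshold 3).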